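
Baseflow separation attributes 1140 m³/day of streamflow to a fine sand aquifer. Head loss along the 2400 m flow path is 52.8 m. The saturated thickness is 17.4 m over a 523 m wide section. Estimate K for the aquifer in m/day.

Cross-sectional area A = 523 × 17.4 = 9100 m².
Hydraulic gradient i = Δh / L = 52.8 / 2400 = 0.02200.
From Q = K·A·i, K = Q / (A·i) = 1140 / (9100 × 0.02200) = 5.694 m/day.

5.69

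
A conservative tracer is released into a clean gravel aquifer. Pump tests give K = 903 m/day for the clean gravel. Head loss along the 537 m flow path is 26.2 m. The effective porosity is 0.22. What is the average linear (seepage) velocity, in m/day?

200

Hydraulic gradient i = Δh / L = 26.2 / 537 = 0.04879.
Darcy flux q = K · i = 903.0 × 0.04879 = 44.06 m/day.
Seepage velocity v = q / n_e = 44.06 / 0.22 = 200.3 m/day.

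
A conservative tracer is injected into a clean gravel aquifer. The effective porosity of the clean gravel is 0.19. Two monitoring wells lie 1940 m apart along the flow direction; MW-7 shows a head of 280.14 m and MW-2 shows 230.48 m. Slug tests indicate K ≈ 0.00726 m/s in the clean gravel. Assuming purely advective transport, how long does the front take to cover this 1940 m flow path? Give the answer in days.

23.0

Convert K: 0.00726 m/s × 86400 = 627.3 m/day.
Hydraulic gradient i = (280.14 − 230.48) / 1940 = 49.66 / 1940 = 0.02560.
Darcy flux q = K · i = 627.3 × 0.02560 = 16.06 m/day.
Seepage velocity v = q / n_e = 16.06 / 0.19 = 84.51 m/day.
Travel time t = L / v = 1940 / 84.51 = 22.96 days.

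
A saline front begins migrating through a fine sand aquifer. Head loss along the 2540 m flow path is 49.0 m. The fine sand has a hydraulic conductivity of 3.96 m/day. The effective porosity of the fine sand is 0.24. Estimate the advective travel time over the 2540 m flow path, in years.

Hydraulic gradient i = Δh / L = 49.0 / 2540 = 0.01929.
Darcy flux q = K · i = 3.960 × 0.01929 = 0.07639 m/day.
Seepage velocity v = q / n_e = 0.07639 / 0.24 = 0.3183 m/day.
Travel time t = L / v = 2540 / 0.3183 = 7980 days = 21.85 years.

21.8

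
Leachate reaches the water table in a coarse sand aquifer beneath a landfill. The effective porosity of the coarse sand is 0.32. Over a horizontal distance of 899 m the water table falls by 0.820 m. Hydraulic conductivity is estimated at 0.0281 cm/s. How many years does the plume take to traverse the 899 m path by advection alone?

Convert K: 0.0281 cm/s × 864 = 24.28 m/day.
Hydraulic gradient i = Δh / L = 0.820 / 899 = 0.0009121.
Darcy flux q = K · i = 24.28 × 0.0009121 = 0.02214 m/day.
Seepage velocity v = q / n_e = 0.02214 / 0.32 = 0.06920 m/day.
Travel time t = L / v = 899 / 0.06920 = 12991 days = 35.57 years.

35.6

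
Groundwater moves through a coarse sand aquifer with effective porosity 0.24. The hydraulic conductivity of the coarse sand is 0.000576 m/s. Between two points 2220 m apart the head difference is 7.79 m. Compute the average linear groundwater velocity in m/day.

0.728

Convert K: 0.000576 m/s × 86400 = 49.77 m/day.
Hydraulic gradient i = Δh / L = 7.79 / 2220 = 0.003509.
Darcy flux q = K · i = 49.77 × 0.003509 = 0.1746 m/day.
Seepage velocity v = q / n_e = 0.1746 / 0.24 = 0.7276 m/day.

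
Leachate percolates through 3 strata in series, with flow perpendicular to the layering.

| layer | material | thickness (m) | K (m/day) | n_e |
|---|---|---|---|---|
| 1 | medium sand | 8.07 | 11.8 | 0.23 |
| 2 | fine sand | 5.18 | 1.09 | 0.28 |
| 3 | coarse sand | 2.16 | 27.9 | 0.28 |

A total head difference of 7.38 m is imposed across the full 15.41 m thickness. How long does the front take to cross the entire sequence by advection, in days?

2.92

With flow normal to the layers, continuity requires the same specific discharge q through every layer.
Σ(b_i/K_i) = 8.07/11.8 + 5.18/1.09 + 2.16/27.9 = 5.514 d.
q = Δh / Σ(b_i/K_i) = 7.38 / 5.514 = 1.339 m/day.
In each layer the seepage velocity is v_i = q/n_i, so the layer transit time is t_i = b_i·n_i / q:
  layer 1 (medium sand): t_1 = 8.07 × 0.23 / 1.339 = 1.387 d
  layer 2 (fine sand): t_2 = 5.18 × 0.28 / 1.339 = 1.084 d
  layer 3 (coarse sand): t_3 = 2.16 × 0.28 / 1.339 = 0.4518 d
Total t = Σ t_i = 2.922 days.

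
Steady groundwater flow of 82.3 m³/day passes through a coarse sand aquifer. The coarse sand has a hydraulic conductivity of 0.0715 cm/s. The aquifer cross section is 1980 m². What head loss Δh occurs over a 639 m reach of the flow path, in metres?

Convert K: 0.0715 cm/s × 864 = 61.78 m/day.
From Q = K·A·i, i = Q / (K·A) = 82.3 / (61.78 × 1980) = 0.0006728.
Head loss Δh = i · L = 0.0006728 × 639 = 0.4299 m.

0.430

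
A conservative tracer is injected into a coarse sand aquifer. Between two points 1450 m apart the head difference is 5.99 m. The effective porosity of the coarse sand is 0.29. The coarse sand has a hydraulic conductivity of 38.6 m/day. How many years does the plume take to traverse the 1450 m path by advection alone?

Hydraulic gradient i = Δh / L = 5.99 / 1450 = 0.004131.
Darcy flux q = K · i = 38.60 × 0.004131 = 0.1595 m/day.
Seepage velocity v = q / n_e = 0.1595 / 0.29 = 0.5499 m/day.
Travel time t = L / v = 1450 / 0.5499 = 2637 days = 7.220 years.

7.22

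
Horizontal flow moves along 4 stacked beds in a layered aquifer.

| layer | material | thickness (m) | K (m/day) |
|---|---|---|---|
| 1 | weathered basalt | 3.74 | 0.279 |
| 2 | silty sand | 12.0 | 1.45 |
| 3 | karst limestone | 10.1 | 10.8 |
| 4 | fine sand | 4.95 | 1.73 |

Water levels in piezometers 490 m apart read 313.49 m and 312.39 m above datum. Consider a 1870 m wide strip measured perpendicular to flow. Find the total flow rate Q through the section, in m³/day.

Flow is parallel to layering, so each bed carries its own Darcy discharge and the transmissivities add.
Σ(K_i·b_i) = 0.279×3.74 + 1.45×12.0 + 10.8×10.1 + 1.73×4.95 = 136.1 m²/day.
Hydraulic gradient i = (313.49 − 312.39) / 490 = 1.1 / 490 = 0.002245.
Q = Σ(K_i·b_i) · W · i = 136.1 × 1870 × 0.002245 = 571.3 m³/day.

571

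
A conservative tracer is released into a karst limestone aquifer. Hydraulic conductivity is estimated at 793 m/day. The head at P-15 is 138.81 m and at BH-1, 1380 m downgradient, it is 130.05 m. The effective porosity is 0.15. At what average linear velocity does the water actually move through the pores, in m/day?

Hydraulic gradient i = (138.81 − 130.05) / 1380 = 8.76 / 1380 = 0.006348.
Darcy flux q = K · i = 793.0 × 0.006348 = 5.034 m/day.
Seepage velocity v = q / n_e = 5.034 / 0.15 = 33.56 m/day.

33.6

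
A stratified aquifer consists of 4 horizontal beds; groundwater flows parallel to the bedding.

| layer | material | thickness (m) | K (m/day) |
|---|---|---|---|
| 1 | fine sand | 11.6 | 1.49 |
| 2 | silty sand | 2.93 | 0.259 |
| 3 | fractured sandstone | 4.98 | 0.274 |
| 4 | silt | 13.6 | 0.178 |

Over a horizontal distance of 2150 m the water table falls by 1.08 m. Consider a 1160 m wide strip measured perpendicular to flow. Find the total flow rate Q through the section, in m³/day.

Flow is parallel to layering, so each bed carries its own Darcy discharge and the transmissivities add.
Σ(K_i·b_i) = 1.49×11.6 + 0.259×2.93 + 0.274×4.98 + 0.178×13.6 = 21.83 m²/day.
Hydraulic gradient i = Δh / L = 1.08 / 2150 = 0.0005023.
Q = Σ(K_i·b_i) · W · i = 21.83 × 1160 × 0.0005023 = 12.72 m³/day.

12.7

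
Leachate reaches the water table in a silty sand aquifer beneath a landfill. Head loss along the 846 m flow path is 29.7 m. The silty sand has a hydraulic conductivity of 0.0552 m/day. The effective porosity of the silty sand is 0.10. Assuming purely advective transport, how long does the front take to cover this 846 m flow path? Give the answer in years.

Hydraulic gradient i = Δh / L = 29.7 / 846 = 0.03511.
Darcy flux q = K · i = 0.05520 × 0.03511 = 0.001938 m/day.
Seepage velocity v = q / n_e = 0.001938 / 0.10 = 0.01938 m/day.
Travel time t = L / v = 846 / 0.01938 = 43656 days = 119.5 years.

120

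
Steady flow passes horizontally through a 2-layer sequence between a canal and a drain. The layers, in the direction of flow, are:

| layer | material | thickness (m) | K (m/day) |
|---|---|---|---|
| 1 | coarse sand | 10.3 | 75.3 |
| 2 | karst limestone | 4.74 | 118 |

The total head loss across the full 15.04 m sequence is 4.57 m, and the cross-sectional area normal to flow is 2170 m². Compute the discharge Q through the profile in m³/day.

Flow is perpendicular to layering, so the layers act in series and the equivalent K is the thickness-weighted harmonic mean.
Total thickness L = 10.3 + 4.74 = 15.04 m.
Σ(b_i/K_i) = 10.3/75.3 + 4.74/118 = 0.1770 d.
K_eq = L / Σ(b_i/K_i) = 15.04 / 0.1770 = 84.99 m/day.
Q = K_eq · A · (Δh/L) = 84.99 × 2170 × (4.57/15.04) = 56042 m³/day.

56000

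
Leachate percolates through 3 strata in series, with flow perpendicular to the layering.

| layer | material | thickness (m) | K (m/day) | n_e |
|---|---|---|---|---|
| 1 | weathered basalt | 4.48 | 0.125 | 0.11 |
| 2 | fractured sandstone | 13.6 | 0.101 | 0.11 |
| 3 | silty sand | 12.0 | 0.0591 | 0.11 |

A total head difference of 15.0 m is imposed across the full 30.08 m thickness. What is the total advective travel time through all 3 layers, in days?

82.4

With flow normal to the layers, continuity requires the same specific discharge q through every layer.
Σ(b_i/K_i) = 4.48/0.125 + 13.6/0.101 + 12.0/0.0591 = 373.5 d.
q = Δh / Σ(b_i/K_i) = 15.0 / 373.5 = 0.04016 m/day.
In each layer the seepage velocity is v_i = q/n_i, so the layer transit time is t_i = b_i·n_i / q:
  layer 1 (weathered basalt): t_1 = 4.48 × 0.11 / 0.04016 = 12.27 d
  layer 2 (fractured sandstone): t_2 = 13.6 × 0.11 / 0.04016 = 37.25 d
  layer 3 (silty sand): t_3 = 12.0 × 0.11 / 0.04016 = 32.87 d
Total t = Σ t_i = 82.40 days.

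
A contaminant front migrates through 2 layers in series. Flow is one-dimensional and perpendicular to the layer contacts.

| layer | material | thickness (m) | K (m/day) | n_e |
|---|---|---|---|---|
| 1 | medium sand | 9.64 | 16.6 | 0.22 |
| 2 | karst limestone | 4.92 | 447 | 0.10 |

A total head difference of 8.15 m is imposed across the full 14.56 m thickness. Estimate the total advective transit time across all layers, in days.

0.190

With flow normal to the layers, continuity requires the same specific discharge q through every layer.
Σ(b_i/K_i) = 9.64/16.6 + 4.92/447 = 0.5917 d.
q = Δh / Σ(b_i/K_i) = 8.15 / 0.5917 = 13.77 m/day.
In each layer the seepage velocity is v_i = q/n_i, so the layer transit time is t_i = b_i·n_i / q:
  layer 1 (medium sand): t_1 = 9.64 × 0.22 / 13.77 = 0.1540 d
  layer 2 (karst limestone): t_2 = 4.92 × 0.10 / 13.77 = 0.03572 d
Total t = Σ t_i = 0.1897 days.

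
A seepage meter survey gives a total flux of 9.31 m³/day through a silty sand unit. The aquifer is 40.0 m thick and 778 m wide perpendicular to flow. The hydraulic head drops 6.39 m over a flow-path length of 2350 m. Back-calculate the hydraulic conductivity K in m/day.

Cross-sectional area A = 778 × 40.0 = 31120 m².
Hydraulic gradient i = Δh / L = 6.39 / 2350 = 0.002719.
From Q = K·A·i, K = Q / (A·i) = 9.31 / (31120 × 0.002719) = 0.1100 m/day.

0.110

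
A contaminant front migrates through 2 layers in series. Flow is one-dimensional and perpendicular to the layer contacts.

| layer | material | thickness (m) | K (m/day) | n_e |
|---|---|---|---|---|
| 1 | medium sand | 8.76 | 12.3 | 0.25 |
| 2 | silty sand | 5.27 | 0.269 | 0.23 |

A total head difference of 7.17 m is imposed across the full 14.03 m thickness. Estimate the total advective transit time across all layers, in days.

With flow normal to the layers, continuity requires the same specific discharge q through every layer.
Σ(b_i/K_i) = 8.76/12.3 + 5.27/0.269 = 20.30 d.
q = Δh / Σ(b_i/K_i) = 7.17 / 20.30 = 0.3531 m/day.
In each layer the seepage velocity is v_i = q/n_i, so the layer transit time is t_i = b_i·n_i / q:
  layer 1 (medium sand): t_1 = 8.76 × 0.25 / 0.3531 = 6.201 d
  layer 2 (silty sand): t_2 = 5.27 × 0.23 / 0.3531 = 3.432 d
Total t = Σ t_i = 9.634 days.

9.63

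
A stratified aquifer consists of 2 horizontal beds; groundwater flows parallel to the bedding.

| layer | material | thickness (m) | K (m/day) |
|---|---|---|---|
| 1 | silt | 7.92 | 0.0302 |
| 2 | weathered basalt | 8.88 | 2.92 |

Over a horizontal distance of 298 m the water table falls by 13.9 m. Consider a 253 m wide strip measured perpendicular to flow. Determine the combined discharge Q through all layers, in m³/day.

309

Flow is parallel to layering, so each bed carries its own Darcy discharge and the transmissivities add.
Σ(K_i·b_i) = 0.0302×7.92 + 2.92×8.88 = 26.17 m²/day.
Hydraulic gradient i = Δh / L = 13.9 / 298 = 0.04664.
Q = Σ(K_i·b_i) · W · i = 26.17 × 253 × 0.04664 = 308.8 m³/day.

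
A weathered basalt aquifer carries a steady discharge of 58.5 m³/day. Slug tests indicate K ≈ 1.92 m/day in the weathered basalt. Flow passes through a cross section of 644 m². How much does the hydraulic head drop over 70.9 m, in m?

From Q = K·A·i, i = Q / (K·A) = 58.5 / (1.920 × 644.0) = 0.04731.
Head loss Δh = i · L = 0.04731 × 70.9 = 3.354 m.

3.35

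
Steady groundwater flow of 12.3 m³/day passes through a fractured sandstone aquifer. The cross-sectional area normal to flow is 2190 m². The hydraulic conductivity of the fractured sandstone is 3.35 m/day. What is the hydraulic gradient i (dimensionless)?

0.00168

From Q = K·A·i, i = Q / (K·A) = 12.3 / (3.350 × 2190) = 0.001677.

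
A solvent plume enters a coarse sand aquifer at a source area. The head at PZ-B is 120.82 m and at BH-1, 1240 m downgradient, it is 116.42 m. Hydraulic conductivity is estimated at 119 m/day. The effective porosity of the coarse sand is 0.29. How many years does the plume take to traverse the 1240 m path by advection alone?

Hydraulic gradient i = (120.82 − 116.42) / 1240 = 4.4 / 1240 = 0.003548.
Darcy flux q = K · i = 119.0 × 0.003548 = 0.4223 m/day.
Seepage velocity v = q / n_e = 0.4223 / 0.29 = 1.456 m/day.
Travel time t = L / v = 1240 / 1.456 = 851.6 days = 2.332 years.

2.33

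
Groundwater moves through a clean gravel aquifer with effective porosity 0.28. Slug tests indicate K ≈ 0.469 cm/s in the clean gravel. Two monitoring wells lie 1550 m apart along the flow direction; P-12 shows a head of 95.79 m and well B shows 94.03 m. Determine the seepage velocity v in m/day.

1.64

Convert K: 0.469 cm/s × 864 = 405.2 m/day.
Hydraulic gradient i = (95.79 − 94.03) / 1550 = 1.76 / 1550 = 0.001135.
Darcy flux q = K · i = 405.2 × 0.001135 = 0.4601 m/day.
Seepage velocity v = q / n_e = 0.4601 / 0.28 = 1.643 m/day.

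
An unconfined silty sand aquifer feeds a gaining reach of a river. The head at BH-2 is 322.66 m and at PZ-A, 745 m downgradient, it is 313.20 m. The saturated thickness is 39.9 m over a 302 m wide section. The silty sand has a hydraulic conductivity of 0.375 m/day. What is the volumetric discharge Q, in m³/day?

57.4

Cross-sectional area A = 302 × 39.9 = 12050 m².
Hydraulic gradient i = (322.66 − 313.20) / 745 = 9.46 / 745 = 0.01270.
Darcy's law: Q = K · A · i = 0.3750 × 12050 × 0.01270 = 57.38 m³/day.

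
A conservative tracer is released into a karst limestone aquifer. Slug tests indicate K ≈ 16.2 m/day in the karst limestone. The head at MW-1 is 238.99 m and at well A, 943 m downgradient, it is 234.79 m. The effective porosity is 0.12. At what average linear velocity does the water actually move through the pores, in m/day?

0.601

Hydraulic gradient i = (238.99 − 234.79) / 943 = 4.2 / 943 = 0.004454.
Darcy flux q = K · i = 16.20 × 0.004454 = 0.07215 m/day.
Seepage velocity v = q / n_e = 0.07215 / 0.12 = 0.6013 m/day.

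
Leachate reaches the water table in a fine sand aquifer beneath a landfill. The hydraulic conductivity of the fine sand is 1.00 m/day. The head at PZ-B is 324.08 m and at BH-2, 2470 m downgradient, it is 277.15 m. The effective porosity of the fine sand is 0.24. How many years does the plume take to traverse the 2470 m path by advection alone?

85.4

Hydraulic gradient i = (324.08 − 277.15) / 2470 = 46.93 / 2470 = 0.01900.
Darcy flux q = K · i = 1.000 × 0.01900 = 0.01900 m/day.
Seepage velocity v = q / n_e = 0.01900 / 0.24 = 0.07917 m/day.
Travel time t = L / v = 2470 / 0.07917 = 31200 days = 85.42 years.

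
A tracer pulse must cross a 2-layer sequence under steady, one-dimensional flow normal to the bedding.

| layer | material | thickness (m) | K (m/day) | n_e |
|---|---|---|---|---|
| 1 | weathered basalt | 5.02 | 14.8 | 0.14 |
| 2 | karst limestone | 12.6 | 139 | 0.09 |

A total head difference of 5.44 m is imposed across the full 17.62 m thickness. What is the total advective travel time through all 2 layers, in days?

With flow normal to the layers, continuity requires the same specific discharge q through every layer.
Σ(b_i/K_i) = 5.02/14.8 + 12.6/139 = 0.4298 d.
q = Δh / Σ(b_i/K_i) = 5.44 / 0.4298 = 12.66 m/day.
In each layer the seepage velocity is v_i = q/n_i, so the layer transit time is t_i = b_i·n_i / q:
  layer 1 (weathered basalt): t_1 = 5.02 × 0.14 / 12.66 = 0.05553 d
  layer 2 (karst limestone): t_2 = 12.6 × 0.09 / 12.66 = 0.08960 d
Total t = Σ t_i = 0.1451 days.

0.145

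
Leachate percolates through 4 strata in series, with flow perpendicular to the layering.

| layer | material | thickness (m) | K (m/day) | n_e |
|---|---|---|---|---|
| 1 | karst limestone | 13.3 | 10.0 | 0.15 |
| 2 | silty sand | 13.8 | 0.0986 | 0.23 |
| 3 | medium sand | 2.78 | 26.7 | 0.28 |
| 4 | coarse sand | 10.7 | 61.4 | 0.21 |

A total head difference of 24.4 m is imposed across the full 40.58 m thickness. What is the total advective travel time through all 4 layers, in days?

47.5

With flow normal to the layers, continuity requires the same specific discharge q through every layer.
Σ(b_i/K_i) = 13.3/10.0 + 13.8/0.0986 + 2.78/26.7 + 10.7/61.4 = 141.6 d.
q = Δh / Σ(b_i/K_i) = 24.4 / 141.6 = 0.1724 m/day.
In each layer the seepage velocity is v_i = q/n_i, so the layer transit time is t_i = b_i·n_i / q:
  layer 1 (karst limestone): t_1 = 13.3 × 0.15 / 0.1724 = 11.57 d
  layer 2 (silty sand): t_2 = 13.8 × 0.23 / 0.1724 = 18.42 d
  layer 3 (medium sand): t_3 = 2.78 × 0.28 / 0.1724 = 4.516 d
  layer 4 (coarse sand): t_4 = 10.7 × 0.21 / 0.1724 = 13.04 d
Total t = Σ t_i = 47.54 days.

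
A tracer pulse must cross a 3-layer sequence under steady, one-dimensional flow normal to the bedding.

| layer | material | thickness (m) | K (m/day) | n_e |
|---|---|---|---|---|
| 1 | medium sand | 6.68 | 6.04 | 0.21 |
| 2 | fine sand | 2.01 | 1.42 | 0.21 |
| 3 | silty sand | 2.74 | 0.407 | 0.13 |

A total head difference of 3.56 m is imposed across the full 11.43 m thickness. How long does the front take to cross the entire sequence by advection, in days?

With flow normal to the layers, continuity requires the same specific discharge q through every layer.
Σ(b_i/K_i) = 6.68/6.04 + 2.01/1.42 + 2.74/0.407 = 9.254 d.
q = Δh / Σ(b_i/K_i) = 3.56 / 9.254 = 0.3847 m/day.
In each layer the seepage velocity is v_i = q/n_i, so the layer transit time is t_i = b_i·n_i / q:
  layer 1 (medium sand): t_1 = 6.68 × 0.21 / 0.3847 = 3.646 d
  layer 2 (fine sand): t_2 = 2.01 × 0.21 / 0.3847 = 1.097 d
  layer 3 (silty sand): t_3 = 2.74 × 0.13 / 0.3847 = 0.9259 d
Total t = Σ t_i = 5.669 days.

5.67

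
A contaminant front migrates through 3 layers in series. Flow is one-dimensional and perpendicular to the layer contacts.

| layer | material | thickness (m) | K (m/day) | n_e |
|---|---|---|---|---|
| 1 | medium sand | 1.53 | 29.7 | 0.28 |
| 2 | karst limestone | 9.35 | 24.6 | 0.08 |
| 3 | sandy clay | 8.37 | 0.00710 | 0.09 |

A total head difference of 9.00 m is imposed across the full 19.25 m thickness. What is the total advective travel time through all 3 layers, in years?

0.692

With flow normal to the layers, continuity requires the same specific discharge q through every layer.
Σ(b_i/K_i) = 1.53/29.7 + 9.35/24.6 + 8.37/0.00710 = 1179 d.
q = Δh / Σ(b_i/K_i) = 9.00 / 1179 = 0.007632 m/day.
In each layer the seepage velocity is v_i = q/n_i, so the layer transit time is t_i = b_i·n_i / q:
  layer 1 (medium sand): t_1 = 1.53 × 0.28 / 0.007632 = 56.13 d
  layer 2 (karst limestone): t_2 = 9.35 × 0.08 / 0.007632 = 98.01 d
  layer 3 (sandy clay): t_3 = 8.37 × 0.09 / 0.007632 = 98.71 d
Total t = Σ t_i = 252.9 days = 0.6923 years.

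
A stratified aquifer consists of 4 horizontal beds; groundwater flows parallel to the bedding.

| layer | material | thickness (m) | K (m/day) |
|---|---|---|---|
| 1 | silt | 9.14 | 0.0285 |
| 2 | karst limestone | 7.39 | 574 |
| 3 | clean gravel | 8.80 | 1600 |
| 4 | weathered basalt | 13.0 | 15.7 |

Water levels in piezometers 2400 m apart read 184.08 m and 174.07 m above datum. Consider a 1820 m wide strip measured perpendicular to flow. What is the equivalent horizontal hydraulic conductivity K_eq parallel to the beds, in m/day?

Flow is parallel to layering, so each bed carries its own Darcy discharge and the transmissivities add.
Σ(K_i·b_i) = 0.0285×9.14 + 574×7.39 + 1600×8.80 + 15.7×13.0 = 18526 m²/day.
Total thickness b = 38.33 m, so K_eq = Σ(K_i·b_i)/b = 483.3 m/day.

483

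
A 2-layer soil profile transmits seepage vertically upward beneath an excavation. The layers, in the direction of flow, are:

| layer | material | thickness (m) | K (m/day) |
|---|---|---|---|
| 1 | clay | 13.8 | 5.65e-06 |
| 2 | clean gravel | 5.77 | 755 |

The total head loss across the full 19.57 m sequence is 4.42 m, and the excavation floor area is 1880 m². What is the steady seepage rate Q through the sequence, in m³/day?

Flow is perpendicular to layering, so the layers act in series and the equivalent K is the thickness-weighted harmonic mean.
Total thickness L = 13.8 + 5.77 = 19.57 m.
Σ(b_i/K_i) = 13.8/5.65e-06 + 5.77/755 = 2.442e+06 d.
K_eq = L / Σ(b_i/K_i) = 19.57 / 2.442e+06 = 8.012e-06 m/day.
Q = K_eq · A · (Δh/L) = 8.012e-06 × 1880 × (4.42/19.57) = 0.003402 m³/day.

0.00340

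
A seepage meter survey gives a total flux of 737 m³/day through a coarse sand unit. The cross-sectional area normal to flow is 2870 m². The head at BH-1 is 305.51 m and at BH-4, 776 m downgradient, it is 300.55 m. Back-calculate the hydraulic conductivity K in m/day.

40.2

Hydraulic gradient i = (305.51 − 300.55) / 776 = 4.96 / 776 = 0.006392.
From Q = K·A·i, K = Q / (A·i) = 737 / (2870 × 0.006392) = 40.18 m/day.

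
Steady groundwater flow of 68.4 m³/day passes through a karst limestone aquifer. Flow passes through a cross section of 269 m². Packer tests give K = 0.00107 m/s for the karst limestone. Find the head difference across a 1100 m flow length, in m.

3.03

Convert K: 0.00107 m/s × 86400 = 92.45 m/day.
From Q = K·A·i, i = Q / (K·A) = 68.4 / (92.45 × 269.0) = 0.002750.
Head loss Δh = i · L = 0.002750 × 1100 = 3.026 m.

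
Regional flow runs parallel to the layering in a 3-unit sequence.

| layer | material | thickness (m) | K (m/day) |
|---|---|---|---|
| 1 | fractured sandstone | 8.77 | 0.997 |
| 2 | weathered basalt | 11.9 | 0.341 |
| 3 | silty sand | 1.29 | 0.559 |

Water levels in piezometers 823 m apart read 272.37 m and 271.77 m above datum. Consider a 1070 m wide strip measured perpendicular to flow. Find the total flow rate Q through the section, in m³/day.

Flow is parallel to layering, so each bed carries its own Darcy discharge and the transmissivities add.
Σ(K_i·b_i) = 0.997×8.77 + 0.341×11.9 + 0.559×1.29 = 13.52 m²/day.
Hydraulic gradient i = (272.37 − 271.77) / 823 = 0.6 / 823 = 0.0007290.
Q = Σ(K_i·b_i) · W · i = 13.52 × 1070 × 0.0007290 = 10.55 m³/day.

10.5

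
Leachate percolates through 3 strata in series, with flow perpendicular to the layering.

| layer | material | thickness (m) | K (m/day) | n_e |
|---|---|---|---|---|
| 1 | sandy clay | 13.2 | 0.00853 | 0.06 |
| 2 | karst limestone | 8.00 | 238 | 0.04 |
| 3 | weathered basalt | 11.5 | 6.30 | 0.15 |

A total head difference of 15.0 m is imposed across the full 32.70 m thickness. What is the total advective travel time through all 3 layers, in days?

With flow normal to the layers, continuity requires the same specific discharge q through every layer.
Σ(b_i/K_i) = 13.2/0.00853 + 8.00/238 + 11.5/6.30 = 1549 d.
q = Δh / Σ(b_i/K_i) = 15.0 / 1549 = 0.009682 m/day.
In each layer the seepage velocity is v_i = q/n_i, so the layer transit time is t_i = b_i·n_i / q:
  layer 1 (sandy clay): t_1 = 13.2 × 0.06 / 0.009682 = 81.81 d
  layer 2 (karst limestone): t_2 = 8.00 × 0.04 / 0.009682 = 33.05 d
  layer 3 (weathered basalt): t_3 = 11.5 × 0.15 / 0.009682 = 178.2 d
Total t = Σ t_i = 293.0 days.

293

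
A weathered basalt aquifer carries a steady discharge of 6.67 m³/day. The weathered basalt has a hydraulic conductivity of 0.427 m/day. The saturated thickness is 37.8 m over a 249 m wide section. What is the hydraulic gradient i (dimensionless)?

0.00166

Cross-sectional area A = 249 × 37.8 = 9412 m².
From Q = K·A·i, i = Q / (K·A) = 6.67 / (0.4270 × 9412) = 0.001660.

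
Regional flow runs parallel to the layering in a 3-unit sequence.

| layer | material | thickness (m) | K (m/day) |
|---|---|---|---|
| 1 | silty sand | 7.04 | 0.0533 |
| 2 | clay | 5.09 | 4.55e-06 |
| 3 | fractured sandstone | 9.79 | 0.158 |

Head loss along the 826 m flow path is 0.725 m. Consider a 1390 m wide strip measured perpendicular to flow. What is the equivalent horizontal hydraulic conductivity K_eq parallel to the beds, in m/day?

0.0877

Flow is parallel to layering, so each bed carries its own Darcy discharge and the transmissivities add.
Σ(K_i·b_i) = 0.0533×7.04 + 4.55e-06×5.09 + 0.158×9.79 = 1.922 m²/day.
Total thickness b = 21.92 m, so K_eq = Σ(K_i·b_i)/b = 0.08769 m/day.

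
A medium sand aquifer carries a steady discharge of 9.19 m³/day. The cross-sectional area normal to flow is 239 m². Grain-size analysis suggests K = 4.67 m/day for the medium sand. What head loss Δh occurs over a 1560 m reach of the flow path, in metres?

12.8

From Q = K·A·i, i = Q / (K·A) = 9.19 / (4.670 × 239.0) = 0.008234.
Head loss Δh = i · L = 0.008234 × 1560 = 12.84 m.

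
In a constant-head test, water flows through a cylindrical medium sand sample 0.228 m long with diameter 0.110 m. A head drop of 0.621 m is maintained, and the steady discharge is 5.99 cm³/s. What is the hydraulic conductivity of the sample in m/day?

Cross-sectional area A = π·(d/2)² = π × (0.110/2)² = 0.009503 m².
Convert discharge: 5.99 cm³/s = 5.990e-06 m³/s.
Darcy's law rearranged: K = Q·L / (A·Δh) = 5.990e-06 × 0.228 / (0.009503 × 0.621) = 0.0002314 m/s = 19.99 m/day.

20.0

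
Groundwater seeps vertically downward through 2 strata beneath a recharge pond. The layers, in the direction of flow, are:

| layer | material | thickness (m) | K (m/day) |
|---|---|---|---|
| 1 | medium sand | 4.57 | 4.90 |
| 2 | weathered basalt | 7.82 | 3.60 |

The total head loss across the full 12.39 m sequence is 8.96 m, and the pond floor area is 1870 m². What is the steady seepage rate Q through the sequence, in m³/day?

5400

Flow is perpendicular to layering, so the layers act in series and the equivalent K is the thickness-weighted harmonic mean.
Total thickness L = 4.57 + 7.82 = 12.39 m.
Σ(b_i/K_i) = 4.57/4.90 + 7.82/3.60 = 3.105 d.
K_eq = L / Σ(b_i/K_i) = 12.39 / 3.105 = 3.990 m/day.
Q = K_eq · A · (Δh/L) = 3.990 × 1870 × (8.96/12.39) = 5396 m³/day.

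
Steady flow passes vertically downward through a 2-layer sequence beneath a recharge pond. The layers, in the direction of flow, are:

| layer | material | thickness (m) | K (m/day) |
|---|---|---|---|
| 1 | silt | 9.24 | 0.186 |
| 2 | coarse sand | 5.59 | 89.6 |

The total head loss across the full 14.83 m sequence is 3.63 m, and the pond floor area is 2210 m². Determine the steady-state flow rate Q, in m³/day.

161

Flow is perpendicular to layering, so the layers act in series and the equivalent K is the thickness-weighted harmonic mean.
Total thickness L = 9.24 + 5.59 = 14.83 m.
Σ(b_i/K_i) = 9.24/0.186 + 5.59/89.6 = 49.74 d.
K_eq = L / Σ(b_i/K_i) = 14.83 / 49.74 = 0.2982 m/day.
Q = K_eq · A · (Δh/L) = 0.2982 × 2210 × (3.63/14.83) = 161.3 m³/day.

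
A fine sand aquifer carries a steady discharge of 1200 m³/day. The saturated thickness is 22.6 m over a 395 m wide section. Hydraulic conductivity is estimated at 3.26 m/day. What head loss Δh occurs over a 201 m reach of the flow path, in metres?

8.29

Cross-sectional area A = 395 × 22.6 = 8927 m².
From Q = K·A·i, i = Q / (K·A) = 1200 / (3.260 × 8927) = 0.04123.
Head loss Δh = i · L = 0.04123 × 201 = 8.288 m.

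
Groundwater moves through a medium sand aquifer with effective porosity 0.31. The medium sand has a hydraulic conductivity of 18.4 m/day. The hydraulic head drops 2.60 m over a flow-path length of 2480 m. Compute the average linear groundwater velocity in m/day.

Hydraulic gradient i = Δh / L = 2.60 / 2480 = 0.001048.
Darcy flux q = K · i = 18.40 × 0.001048 = 0.01929 m/day.
Seepage velocity v = q / n_e = 0.01929 / 0.31 = 0.06223 m/day.

0.0622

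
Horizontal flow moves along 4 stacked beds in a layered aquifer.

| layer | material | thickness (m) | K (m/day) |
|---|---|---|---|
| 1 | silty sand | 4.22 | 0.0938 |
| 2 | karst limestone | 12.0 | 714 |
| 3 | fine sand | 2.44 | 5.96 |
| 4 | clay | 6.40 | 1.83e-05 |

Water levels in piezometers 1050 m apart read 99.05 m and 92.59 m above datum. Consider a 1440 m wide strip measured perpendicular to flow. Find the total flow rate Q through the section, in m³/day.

Flow is parallel to layering, so each bed carries its own Darcy discharge and the transmissivities add.
Σ(K_i·b_i) = 0.0938×4.22 + 714×12.0 + 5.96×2.44 + 1.83e-05×6.40 = 8583 m²/day.
Hydraulic gradient i = (99.05 − 92.59) / 1050 = 6.46 / 1050 = 0.006152.
Q = Σ(K_i·b_i) · W · i = 8583 × 1440 × 0.006152 = 76040 m³/day.

76000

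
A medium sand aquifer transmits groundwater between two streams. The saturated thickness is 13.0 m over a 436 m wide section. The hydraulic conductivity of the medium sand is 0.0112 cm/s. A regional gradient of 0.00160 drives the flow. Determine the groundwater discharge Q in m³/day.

Convert K: 0.0112 cm/s × 864 = 9.677 m/day.
Cross-sectional area A = 436 × 13.0 = 5668 m².
Hydraulic gradient i = 0.00160.
Darcy's law: Q = K · A · i = 9.677 × 5668 × 0.001600 = 87.76 m³/day.

87.8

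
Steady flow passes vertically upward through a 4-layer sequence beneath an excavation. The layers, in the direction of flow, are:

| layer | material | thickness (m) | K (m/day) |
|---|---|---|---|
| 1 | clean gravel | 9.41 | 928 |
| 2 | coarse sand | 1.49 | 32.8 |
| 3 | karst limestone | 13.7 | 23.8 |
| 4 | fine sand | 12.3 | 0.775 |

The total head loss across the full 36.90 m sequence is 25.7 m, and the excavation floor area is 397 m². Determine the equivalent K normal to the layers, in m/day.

Flow is perpendicular to layering, so the layers act in series and the equivalent K is the thickness-weighted harmonic mean.
Total thickness L = 9.41 + 1.49 + 13.7 + 12.3 = 36.90 m.
Σ(b_i/K_i) = 9.41/928 + 1.49/32.8 + 13.7/23.8 + 12.3/0.775 = 16.50 d.
K_eq = L / Σ(b_i/K_i) = 36.90 / 16.50 = 2.236 m/day.

2.24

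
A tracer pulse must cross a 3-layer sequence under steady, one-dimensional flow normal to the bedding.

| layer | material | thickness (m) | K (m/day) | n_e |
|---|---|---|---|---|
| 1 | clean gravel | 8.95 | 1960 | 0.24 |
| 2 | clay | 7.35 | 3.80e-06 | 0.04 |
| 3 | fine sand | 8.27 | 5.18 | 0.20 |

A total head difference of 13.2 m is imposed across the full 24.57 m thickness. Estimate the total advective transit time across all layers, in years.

With flow normal to the layers, continuity requires the same specific discharge q through every layer.
Σ(b_i/K_i) = 8.95/1960 + 7.35/3.80e-06 + 8.27/5.18 = 1.934e+06 d.
q = Δh / Σ(b_i/K_i) = 13.2 / 1.934e+06 = 6.824e-06 m/day.
In each layer the seepage velocity is v_i = q/n_i, so the layer transit time is t_i = b_i·n_i / q:
  layer 1 (clean gravel): t_1 = 8.95 × 0.24 / 6.824e-06 = 3.147e+05 d
  layer 2 (clay): t_2 = 7.35 × 0.04 / 6.824e-06 = 43080 d
  layer 3 (fine sand): t_3 = 8.27 × 0.20 / 6.824e-06 = 2.424e+05 d
Total t = Σ t_i = 6.002e+05 days = 1643 years.

1640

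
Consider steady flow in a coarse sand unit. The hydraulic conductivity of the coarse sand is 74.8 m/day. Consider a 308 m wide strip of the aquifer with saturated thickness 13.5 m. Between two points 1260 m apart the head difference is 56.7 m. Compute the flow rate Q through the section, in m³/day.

14000

Cross-sectional area A = 308 × 13.5 = 4158 m².
Hydraulic gradient i = Δh / L = 56.7 / 1260 = 0.04500.
Darcy's law: Q = K · A · i = 74.80 × 4158 × 0.04500 = 13996 m³/day.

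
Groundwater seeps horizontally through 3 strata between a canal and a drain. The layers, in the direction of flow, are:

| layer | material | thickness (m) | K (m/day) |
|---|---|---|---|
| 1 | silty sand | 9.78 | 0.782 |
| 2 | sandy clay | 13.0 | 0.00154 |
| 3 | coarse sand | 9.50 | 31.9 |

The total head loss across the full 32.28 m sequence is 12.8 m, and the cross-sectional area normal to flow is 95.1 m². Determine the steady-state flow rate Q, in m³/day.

Flow is perpendicular to layering, so the layers act in series and the equivalent K is the thickness-weighted harmonic mean.
Total thickness L = 9.78 + 13.0 + 9.50 = 32.28 m.
Σ(b_i/K_i) = 9.78/0.782 + 13.0/0.00154 + 9.50/31.9 = 8454 d.
K_eq = L / Σ(b_i/K_i) = 32.28 / 8454 = 0.003818 m/day.
Q = K_eq · A · (Δh/L) = 0.003818 × 95.1 × (12.8/32.28) = 0.1440 m³/day.

0.144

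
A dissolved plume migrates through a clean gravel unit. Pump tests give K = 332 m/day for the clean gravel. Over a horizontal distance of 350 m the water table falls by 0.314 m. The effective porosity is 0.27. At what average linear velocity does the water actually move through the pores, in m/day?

1.10

Hydraulic gradient i = Δh / L = 0.314 / 350 = 0.0008971.
Darcy flux q = K · i = 332.0 × 0.0008971 = 0.2979 m/day.
Seepage velocity v = q / n_e = 0.2979 / 0.27 = 1.103 m/day.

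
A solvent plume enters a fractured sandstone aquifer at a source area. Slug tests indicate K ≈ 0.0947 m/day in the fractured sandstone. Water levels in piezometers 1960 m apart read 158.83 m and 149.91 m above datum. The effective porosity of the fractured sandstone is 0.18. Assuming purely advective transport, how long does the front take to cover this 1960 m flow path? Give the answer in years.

Hydraulic gradient i = (158.83 − 149.91) / 1960 = 8.92 / 1960 = 0.004551.
Darcy flux q = K · i = 0.09470 × 0.004551 = 0.0004310 m/day.
Seepage velocity v = q / n_e = 0.0004310 / 0.18 = 0.002394 m/day.
Travel time t = L / v = 1960 / 0.002394 = 8.186e+05 days = 2241 years.

2240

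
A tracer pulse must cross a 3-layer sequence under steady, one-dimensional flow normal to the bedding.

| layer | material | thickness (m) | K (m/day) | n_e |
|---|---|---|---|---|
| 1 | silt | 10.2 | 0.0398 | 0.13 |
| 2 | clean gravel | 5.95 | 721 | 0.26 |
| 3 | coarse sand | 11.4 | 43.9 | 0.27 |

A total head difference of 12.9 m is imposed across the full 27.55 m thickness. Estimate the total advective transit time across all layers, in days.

118

With flow normal to the layers, continuity requires the same specific discharge q through every layer.
Σ(b_i/K_i) = 10.2/0.0398 + 5.95/721 + 11.4/43.9 = 256.5 d.
q = Δh / Σ(b_i/K_i) = 12.9 / 256.5 = 0.05028 m/day.
In each layer the seepage velocity is v_i = q/n_i, so the layer transit time is t_i = b_i·n_i / q:
  layer 1 (silt): t_1 = 10.2 × 0.13 / 0.05028 = 26.37 d
  layer 2 (clean gravel): t_2 = 5.95 × 0.26 / 0.05028 = 30.77 d
  layer 3 (coarse sand): t_3 = 11.4 × 0.27 / 0.05028 = 61.21 d
Total t = Σ t_i = 118.4 days.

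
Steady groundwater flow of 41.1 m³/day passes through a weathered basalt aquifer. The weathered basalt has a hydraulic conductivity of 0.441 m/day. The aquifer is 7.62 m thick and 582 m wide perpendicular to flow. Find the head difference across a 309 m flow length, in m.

6.49

Cross-sectional area A = 582 × 7.62 = 4435 m².
From Q = K·A·i, i = Q / (K·A) = 41.1 / (0.4410 × 4435) = 0.02101.
Head loss Δh = i · L = 0.02101 × 309 = 6.494 m.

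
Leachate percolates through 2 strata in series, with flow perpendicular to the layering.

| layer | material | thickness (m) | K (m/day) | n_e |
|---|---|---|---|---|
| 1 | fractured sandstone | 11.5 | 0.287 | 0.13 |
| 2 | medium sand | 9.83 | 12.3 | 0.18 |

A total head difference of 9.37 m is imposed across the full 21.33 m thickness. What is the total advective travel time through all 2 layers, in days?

14.2

With flow normal to the layers, continuity requires the same specific discharge q through every layer.
Σ(b_i/K_i) = 11.5/0.287 + 9.83/12.3 = 40.87 d.
q = Δh / Σ(b_i/K_i) = 9.37 / 40.87 = 0.2293 m/day.
In each layer the seepage velocity is v_i = q/n_i, so the layer transit time is t_i = b_i·n_i / q:
  layer 1 (fractured sandstone): t_1 = 11.5 × 0.13 / 0.2293 = 6.521 d
  layer 2 (medium sand): t_2 = 9.83 × 0.18 / 0.2293 = 7.718 d
Total t = Σ t_i = 14.24 days.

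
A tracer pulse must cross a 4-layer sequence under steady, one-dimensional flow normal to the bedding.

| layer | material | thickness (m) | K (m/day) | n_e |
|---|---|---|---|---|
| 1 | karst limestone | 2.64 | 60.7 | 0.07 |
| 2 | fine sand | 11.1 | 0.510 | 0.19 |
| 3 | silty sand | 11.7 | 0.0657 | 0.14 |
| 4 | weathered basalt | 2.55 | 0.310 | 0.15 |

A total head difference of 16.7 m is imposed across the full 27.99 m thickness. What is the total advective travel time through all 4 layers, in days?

With flow normal to the layers, continuity requires the same specific discharge q through every layer.
Σ(b_i/K_i) = 2.64/60.7 + 11.1/0.510 + 11.7/0.0657 + 2.55/0.310 = 208.1 d.
q = Δh / Σ(b_i/K_i) = 16.7 / 208.1 = 0.08024 m/day.
In each layer the seepage velocity is v_i = q/n_i, so the layer transit time is t_i = b_i·n_i / q:
  layer 1 (karst limestone): t_1 = 2.64 × 0.07 / 0.08024 = 2.303 d
  layer 2 (fine sand): t_2 = 11.1 × 0.19 / 0.08024 = 26.28 d
  layer 3 (silty sand): t_3 = 11.7 × 0.14 / 0.08024 = 20.41 d
  layer 4 (weathered basalt): t_4 = 2.55 × 0.15 / 0.08024 = 4.767 d
Total t = Σ t_i = 53.77 days.

53.8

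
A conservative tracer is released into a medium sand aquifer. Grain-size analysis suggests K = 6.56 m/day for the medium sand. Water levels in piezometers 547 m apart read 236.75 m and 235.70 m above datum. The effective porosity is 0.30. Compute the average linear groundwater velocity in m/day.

Hydraulic gradient i = (236.75 − 235.70) / 547 = 1.05 / 547 = 0.001920.
Darcy flux q = K · i = 6.560 × 0.001920 = 0.01259 m/day.
Seepage velocity v = q / n_e = 0.01259 / 0.30 = 0.04197 m/day.

0.0420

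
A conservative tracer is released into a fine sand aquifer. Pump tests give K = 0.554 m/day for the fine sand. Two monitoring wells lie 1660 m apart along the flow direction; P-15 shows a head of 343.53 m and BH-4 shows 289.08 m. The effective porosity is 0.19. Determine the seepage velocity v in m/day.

0.0956

Hydraulic gradient i = (343.53 − 289.08) / 1660 = 54.45 / 1660 = 0.03280.
Darcy flux q = K · i = 0.5540 × 0.03280 = 0.01817 m/day.
Seepage velocity v = q / n_e = 0.01817 / 0.19 = 0.09564 m/day.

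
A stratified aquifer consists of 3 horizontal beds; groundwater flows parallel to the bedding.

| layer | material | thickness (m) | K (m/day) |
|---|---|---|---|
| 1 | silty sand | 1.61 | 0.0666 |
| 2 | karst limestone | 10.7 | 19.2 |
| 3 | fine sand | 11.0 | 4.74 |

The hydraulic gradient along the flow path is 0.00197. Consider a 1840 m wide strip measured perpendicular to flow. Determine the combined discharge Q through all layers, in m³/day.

Flow is parallel to layering, so each bed carries its own Darcy discharge and the transmissivities add.
Σ(K_i·b_i) = 0.0666×1.61 + 19.2×10.7 + 4.74×11.0 = 257.7 m²/day.
Hydraulic gradient i = 0.00197.
Q = Σ(K_i·b_i) · W · i = 257.7 × 1840 × 0.001970 = 934.1 m³/day.

934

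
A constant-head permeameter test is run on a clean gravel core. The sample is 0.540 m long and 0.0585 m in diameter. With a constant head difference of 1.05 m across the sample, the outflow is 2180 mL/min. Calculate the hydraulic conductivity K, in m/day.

601

Cross-sectional area A = π·(d/2)² = π × (0.0585/2)² = 0.002688 m².
Convert discharge: 2180 mL/min = 3.633e-05 m³/s.
Darcy's law rearranged: K = Q·L / (A·Δh) = 3.633e-05 × 0.540 / (0.002688 × 1.05) = 0.006952 m/s = 600.7 m/day.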